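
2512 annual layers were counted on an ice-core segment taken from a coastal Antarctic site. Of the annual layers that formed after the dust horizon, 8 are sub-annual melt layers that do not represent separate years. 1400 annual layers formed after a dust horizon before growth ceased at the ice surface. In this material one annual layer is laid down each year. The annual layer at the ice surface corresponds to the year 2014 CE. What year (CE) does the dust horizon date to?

622 CE

There are 1400 annual layers younger than the dust horizon.
Excluding 8 false annual layers: 1400 − 8 = 1392.
The annual layer at the ice surface is 2014 CE, so the dust horizon dates to 2014 − 1392 = 622 CE.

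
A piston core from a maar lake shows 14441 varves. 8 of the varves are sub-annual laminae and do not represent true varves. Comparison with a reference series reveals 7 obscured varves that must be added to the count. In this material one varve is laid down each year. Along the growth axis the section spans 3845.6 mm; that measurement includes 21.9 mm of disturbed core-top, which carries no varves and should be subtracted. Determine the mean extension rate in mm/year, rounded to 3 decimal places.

0.265 mm/year

Adjusted count: 14441 − 8 + 7 = 14440 varves.
Removing the 21.9 mm offcut leaves 3845.6 − 21.9 = 3823.7 mm.
3823.7 mm over 14440 years gives 3823.7 / 14440 ≈ 0.265 mm/year.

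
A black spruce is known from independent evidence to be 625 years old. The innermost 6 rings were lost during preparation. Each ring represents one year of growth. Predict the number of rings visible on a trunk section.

At one ring per year, 625 years correspond to 625 rings.
625 − 6 missed = 619 rings expected in the prepared section.

619 rings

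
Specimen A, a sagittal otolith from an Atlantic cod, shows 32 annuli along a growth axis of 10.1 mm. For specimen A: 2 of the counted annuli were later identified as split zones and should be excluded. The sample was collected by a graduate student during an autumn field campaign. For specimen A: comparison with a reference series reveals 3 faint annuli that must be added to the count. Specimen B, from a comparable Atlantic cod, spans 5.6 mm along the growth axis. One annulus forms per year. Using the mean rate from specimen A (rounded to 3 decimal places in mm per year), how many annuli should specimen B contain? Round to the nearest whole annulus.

Specimen A: adjusted count: 32 − 2 + 3 = 33 annuli.
A: Extension rate ≈ 10.1 / 33 = 0.306 mm/year.
Specimen B: 5.6 mm / 0.306 mm per year = 18.30 years ≈ 18 annuli.

18 annuli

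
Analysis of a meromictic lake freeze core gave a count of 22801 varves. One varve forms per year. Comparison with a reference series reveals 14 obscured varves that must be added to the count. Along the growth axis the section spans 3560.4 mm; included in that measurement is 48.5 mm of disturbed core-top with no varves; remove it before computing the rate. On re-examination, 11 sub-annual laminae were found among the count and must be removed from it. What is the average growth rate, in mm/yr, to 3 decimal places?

Adjusted count: 22801 − 11 + 14 = 22804 varves.
The growth record spans 3560.4 − 48.5 = 3511.9 mm.
3511.9 mm over 22804 years gives 3511.9 / 22804 ≈ 0.154 mm/yr.

0.154 mm/yr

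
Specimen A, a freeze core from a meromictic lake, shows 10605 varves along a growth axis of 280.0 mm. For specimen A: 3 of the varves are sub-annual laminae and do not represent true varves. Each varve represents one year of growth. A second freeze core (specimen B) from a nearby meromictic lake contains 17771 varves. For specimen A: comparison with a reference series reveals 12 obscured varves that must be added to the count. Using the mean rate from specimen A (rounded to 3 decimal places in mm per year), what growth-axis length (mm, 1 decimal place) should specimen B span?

Specimen A: after corrections the count is 10605 − 3 + 12 = 10614 varves.
A: Mean rate = 280.0 mm / 10614 years ≈ 0.026 mm/year.
For B, 0.026 mm/year × 17771 years = 462.0 mm.

462.0 mm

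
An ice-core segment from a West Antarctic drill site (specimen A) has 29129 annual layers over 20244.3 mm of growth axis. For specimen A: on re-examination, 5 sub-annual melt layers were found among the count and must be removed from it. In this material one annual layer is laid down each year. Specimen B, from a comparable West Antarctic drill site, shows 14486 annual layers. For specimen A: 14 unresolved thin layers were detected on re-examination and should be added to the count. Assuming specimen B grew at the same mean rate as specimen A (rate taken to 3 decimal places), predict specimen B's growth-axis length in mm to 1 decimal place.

Specimen A: correcting the raw count gives 29129 − 5 + 14 = 29138 true annual layers.
A: 20244.3 mm over 29138 years gives 20244.3 / 29138 ≈ 0.695 mm per year.
For B, 0.695 mm/year × 14486 years = 10067.8 mm.

10067.8 mm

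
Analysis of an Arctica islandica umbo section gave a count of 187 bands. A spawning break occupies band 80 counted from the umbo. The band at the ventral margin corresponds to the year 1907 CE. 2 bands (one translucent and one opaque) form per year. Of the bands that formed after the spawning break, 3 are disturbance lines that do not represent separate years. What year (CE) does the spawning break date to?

1855 CE

Between band 80 and the ventral margin there are 187 − 80 = 107 bands.
Excluding 3 false bands: 107 − 3 = 104.
104 bands at 2 per year is 104 / 2 = 52 years.
The band at the ventral margin is 1907 CE, so the spawning break dates to 1907 − 52 = 1855 CE.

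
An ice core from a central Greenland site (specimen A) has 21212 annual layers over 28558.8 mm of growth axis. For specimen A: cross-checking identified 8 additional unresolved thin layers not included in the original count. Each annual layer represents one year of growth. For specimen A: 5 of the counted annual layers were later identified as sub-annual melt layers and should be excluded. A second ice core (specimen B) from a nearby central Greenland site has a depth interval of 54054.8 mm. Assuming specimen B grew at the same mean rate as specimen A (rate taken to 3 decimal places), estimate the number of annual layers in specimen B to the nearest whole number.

Specimen A: adjusted count: 21212 − 5 + 8 = 21215 annual layers.
A: Extension rate ≈ 28558.8 / 21215 = 1.346 mm/year.
Specimen B: 54054.8 mm / 1.346 mm per year = 40159.58 years ≈ 40160 annual layers.

40160 annual layers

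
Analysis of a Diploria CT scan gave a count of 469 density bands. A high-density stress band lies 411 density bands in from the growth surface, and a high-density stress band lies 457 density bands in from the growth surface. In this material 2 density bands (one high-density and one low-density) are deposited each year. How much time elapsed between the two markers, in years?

457 − 411 = 46 density bands lie between the two events.
46 density bands at 2 per year is 46 / 2 = 23 years.

23 years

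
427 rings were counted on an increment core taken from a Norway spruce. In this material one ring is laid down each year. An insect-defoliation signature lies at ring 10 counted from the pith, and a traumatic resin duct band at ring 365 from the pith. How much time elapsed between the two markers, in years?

355 years

Separation: 365 − 10 = 355 rings.
One ring per year makes the interval 355 years.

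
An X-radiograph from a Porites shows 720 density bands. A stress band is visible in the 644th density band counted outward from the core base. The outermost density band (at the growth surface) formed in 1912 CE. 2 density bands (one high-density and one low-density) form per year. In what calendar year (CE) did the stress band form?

The stress band sits at density band 644 from the core base, so 720 − 644 = 76 density bands formed after it.
76 density bands at 2 per year is 76 / 2 = 38 years.
The density band at the growth surface is 1912 CE, so the stress band dates to 1912 − 38 = 1874 CE.

1874 CE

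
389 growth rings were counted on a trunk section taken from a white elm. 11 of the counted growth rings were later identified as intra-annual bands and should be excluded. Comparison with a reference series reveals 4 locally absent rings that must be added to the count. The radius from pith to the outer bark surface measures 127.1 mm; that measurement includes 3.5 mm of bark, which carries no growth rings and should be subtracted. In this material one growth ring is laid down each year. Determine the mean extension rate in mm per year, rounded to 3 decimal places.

Adjusted count: 389 − 11 + 4 = 382 growth rings.
Removing the 3.5 mm offcut leaves 127.1 − 3.5 = 123.6 mm.
Extension rate ≈ 123.6 / 382 = 0.324 mm per year.

0.324 mm per year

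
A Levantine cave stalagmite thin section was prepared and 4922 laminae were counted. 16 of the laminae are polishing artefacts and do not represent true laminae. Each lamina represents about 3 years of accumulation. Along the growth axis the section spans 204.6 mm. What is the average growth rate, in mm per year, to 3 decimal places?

True lamina count = 4922 − 16 = 4906.
4906 laminae at 3 years each span 4906 × 3 = 14718 years.
Mean rate = 204.6 mm / 14718 years ≈ 0.014 mm per year.

0.014 mm per year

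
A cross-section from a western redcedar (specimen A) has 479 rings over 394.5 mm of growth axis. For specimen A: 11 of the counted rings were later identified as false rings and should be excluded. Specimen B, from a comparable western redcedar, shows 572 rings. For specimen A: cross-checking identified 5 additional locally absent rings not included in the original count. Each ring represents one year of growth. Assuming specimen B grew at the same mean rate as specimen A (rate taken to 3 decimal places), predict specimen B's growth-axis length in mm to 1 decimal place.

Specimen A: true ring count = 479 − 11 + 5 = 473.
A: 394.5 mm over 473 years gives 394.5 / 473 ≈ 0.834 mm per year.
For B, 0.834 mm/year × 572 years = 477.0 mm.

477.0 mm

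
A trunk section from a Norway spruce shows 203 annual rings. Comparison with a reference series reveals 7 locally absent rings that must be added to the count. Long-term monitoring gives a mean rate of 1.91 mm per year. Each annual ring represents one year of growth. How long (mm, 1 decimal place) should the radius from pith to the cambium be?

True annual ring count = 203 + 7 = 210.
Predicted length = 1.91 mm/year × 210 years = 401.1 mm.

401.1 mm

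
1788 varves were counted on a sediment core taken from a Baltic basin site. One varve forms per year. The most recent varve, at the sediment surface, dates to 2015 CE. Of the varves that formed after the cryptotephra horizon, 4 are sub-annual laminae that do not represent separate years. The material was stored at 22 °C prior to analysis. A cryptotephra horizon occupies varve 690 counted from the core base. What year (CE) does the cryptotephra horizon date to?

Between varve 690 and the sediment surface there are 1788 − 690 = 1098 varves.
Excluding 4 false varves: 1098 − 4 = 1094.
2015 − 1094 = 921 CE.

921 CE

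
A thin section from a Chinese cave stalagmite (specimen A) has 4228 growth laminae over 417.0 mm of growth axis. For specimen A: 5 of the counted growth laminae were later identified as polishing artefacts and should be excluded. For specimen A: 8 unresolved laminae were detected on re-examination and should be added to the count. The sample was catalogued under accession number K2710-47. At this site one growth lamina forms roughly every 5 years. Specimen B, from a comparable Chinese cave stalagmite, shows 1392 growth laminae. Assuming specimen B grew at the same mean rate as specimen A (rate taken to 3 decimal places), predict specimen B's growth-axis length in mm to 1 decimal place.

139.2 mm

Specimen A: correcting the raw count gives 4228 − 5 + 8 = 4231 true growth laminae.
Specimen A: multiplying by 5 years per growth lamina: 4231 × 5 = 21155 years.
A: Extension rate ≈ 417.0 / 21155 = 0.020 mm per year.
Specimen B: 1392 growth laminae at 5 years each span 1392 × 5 = 6960 years. Length of B = 0.020 × 6960 = 139.2 mm.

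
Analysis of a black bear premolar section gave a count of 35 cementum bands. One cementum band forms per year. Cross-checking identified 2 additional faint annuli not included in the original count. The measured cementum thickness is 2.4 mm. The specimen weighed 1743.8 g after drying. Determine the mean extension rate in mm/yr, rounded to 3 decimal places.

0.065 mm/yr

Correcting the raw count gives 35 + 2 = 37 true cementum bands.
Extension rate ≈ 2.4 / 37 = 0.065 mm/yr.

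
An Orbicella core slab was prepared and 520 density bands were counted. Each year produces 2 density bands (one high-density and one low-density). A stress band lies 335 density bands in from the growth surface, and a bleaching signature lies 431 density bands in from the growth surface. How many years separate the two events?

48 years

431 − 335 = 96 density bands lie between the two events.
Dividing by 2 density bands per year: 96 / 2 = 48 years.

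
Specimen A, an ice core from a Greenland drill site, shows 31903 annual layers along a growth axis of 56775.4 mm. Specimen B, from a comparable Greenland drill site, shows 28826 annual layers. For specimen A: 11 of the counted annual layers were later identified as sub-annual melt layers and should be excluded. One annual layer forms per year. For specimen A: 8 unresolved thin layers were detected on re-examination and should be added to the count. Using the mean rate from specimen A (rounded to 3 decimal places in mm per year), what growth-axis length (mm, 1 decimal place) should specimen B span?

Specimen A: adjusted count: 31903 − 11 + 8 = 31900 annual layers.
A: Mean rate = 56775.4 mm / 31900 years ≈ 1.780 mm per year.
Length of B = 1.780 × 28826 = 51310.3 mm.

51310.3 mm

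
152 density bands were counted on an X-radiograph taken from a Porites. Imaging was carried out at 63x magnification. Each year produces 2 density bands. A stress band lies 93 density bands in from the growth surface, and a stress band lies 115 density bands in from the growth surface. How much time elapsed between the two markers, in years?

11 years

115 − 93 = 22 density bands lie between the two events.
With 2 density bands per year, 22 / 2 = 11 years.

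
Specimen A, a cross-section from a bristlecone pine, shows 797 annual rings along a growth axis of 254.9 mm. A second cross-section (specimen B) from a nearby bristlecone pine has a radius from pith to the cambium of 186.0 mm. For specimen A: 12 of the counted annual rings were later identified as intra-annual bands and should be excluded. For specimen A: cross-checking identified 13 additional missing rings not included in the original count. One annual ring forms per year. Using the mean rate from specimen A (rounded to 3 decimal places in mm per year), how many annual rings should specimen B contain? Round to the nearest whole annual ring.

583 annual rings

Specimen A: after corrections the count is 797 − 12 + 13 = 798 annual rings.
A: Extension rate ≈ 254.9 / 798 = 0.319 mm/year.
Specimen B: 186.0 mm / 0.319 mm per year = 583.07 years ≈ 583 annual rings.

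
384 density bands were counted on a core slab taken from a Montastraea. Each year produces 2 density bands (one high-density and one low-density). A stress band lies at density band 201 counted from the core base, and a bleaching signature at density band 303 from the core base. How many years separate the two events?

51 yr

The two markers are separated by 303 − 201 = 102 density bands.
Dividing by 2 density bands per year: 102 / 2 = 51 years.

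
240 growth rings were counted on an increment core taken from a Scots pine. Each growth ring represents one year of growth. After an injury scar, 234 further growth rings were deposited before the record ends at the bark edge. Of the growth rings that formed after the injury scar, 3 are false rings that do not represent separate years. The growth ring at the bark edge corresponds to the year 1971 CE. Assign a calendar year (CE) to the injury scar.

1740 CE

There are 234 growth rings younger than the injury scar.
Excluding 3 false growth rings: 234 − 3 = 231.
Counting back 231 years from 1971 CE places the injury scar in 1971 − 231 = 1740 CE.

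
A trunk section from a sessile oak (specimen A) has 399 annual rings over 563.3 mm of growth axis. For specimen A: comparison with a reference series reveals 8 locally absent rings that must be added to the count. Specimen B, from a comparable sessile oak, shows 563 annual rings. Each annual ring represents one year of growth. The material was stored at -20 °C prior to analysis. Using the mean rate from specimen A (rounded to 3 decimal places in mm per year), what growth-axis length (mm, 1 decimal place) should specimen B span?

Specimen A: true annual ring count = 399 + 8 = 407.
A: Extension rate ≈ 563.3 / 407 = 1.384 mm/yr.
Length of B = 1.384 × 563 = 779.2 mm.

779.2 mm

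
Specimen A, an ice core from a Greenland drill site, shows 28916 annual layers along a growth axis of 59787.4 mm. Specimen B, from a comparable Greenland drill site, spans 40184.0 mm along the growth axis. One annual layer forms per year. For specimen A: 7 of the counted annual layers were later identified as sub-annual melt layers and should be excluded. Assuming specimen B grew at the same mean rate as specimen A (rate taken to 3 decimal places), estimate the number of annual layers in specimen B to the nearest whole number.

19431 annual layers

Specimen A: true annual layer count = 28916 − 7 = 28909.
A: Extension rate ≈ 59787.4 / 28909 = 2.068 mm per year.
For B, 40184.0 / 2.068 = 19431.33 years ≈ 19431 annual layers.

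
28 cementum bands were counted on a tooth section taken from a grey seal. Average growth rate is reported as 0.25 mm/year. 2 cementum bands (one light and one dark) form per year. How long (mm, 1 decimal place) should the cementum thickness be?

With 2 cementum bands per year, 28 / 2 = 14 years.
Predicted length = 0.25 mm/year × 14 years = 3.5 mm.

3.5 mm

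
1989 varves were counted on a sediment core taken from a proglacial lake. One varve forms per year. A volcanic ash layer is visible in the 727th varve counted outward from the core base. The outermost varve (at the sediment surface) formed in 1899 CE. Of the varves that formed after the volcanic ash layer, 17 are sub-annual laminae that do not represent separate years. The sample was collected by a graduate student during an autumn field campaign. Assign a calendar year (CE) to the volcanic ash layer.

654 CE

The volcanic ash layer sits at varve 727 from the core base, so 1989 − 727 = 1262 varves formed after it.
Removing the 17 false varves leaves 1262 − 17 = 1245 true varves beyond the volcanic ash layer.
Counting back 1245 years from 1899 CE places the volcanic ash layer in 1899 − 1245 = 654 CE.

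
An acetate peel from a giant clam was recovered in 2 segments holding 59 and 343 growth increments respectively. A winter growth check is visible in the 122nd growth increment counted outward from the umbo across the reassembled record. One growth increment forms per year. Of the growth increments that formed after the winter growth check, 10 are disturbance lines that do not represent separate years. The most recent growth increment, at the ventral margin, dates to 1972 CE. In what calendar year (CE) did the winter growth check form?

Total growth increments = 59 + 343 = 402.
The winter growth check sits at growth increment 122 from the umbo, so 402 − 122 = 280 growth increments formed after it.
280 − 10 false = 270 true growth increments after the winter growth check.
The growth increment at the ventral margin is 1972 CE, so the winter growth check dates to 1972 − 270 = 1702 CE.

1702 CE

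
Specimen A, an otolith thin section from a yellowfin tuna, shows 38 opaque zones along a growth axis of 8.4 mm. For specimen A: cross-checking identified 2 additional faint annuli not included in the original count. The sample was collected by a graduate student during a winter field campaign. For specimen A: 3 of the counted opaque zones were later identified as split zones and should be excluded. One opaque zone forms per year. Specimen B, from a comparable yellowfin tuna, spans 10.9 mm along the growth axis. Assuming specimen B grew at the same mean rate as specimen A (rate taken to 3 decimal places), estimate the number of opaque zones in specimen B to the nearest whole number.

48 opaque zones

Specimen A: true opaque zone count = 38 − 3 + 2 = 37.
A: Mean rate = 8.4 mm / 37 years ≈ 0.227 mm/yr.
For B, 10.9 / 0.227 = 48.02 years ≈ 48 opaque zones.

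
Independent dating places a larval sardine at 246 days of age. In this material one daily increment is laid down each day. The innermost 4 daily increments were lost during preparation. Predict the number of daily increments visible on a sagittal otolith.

At one daily increment per day, 246 days correspond to 246 daily increments.
246 − 4 missed = 242 daily increments expected in the prepared section.

242 daily increments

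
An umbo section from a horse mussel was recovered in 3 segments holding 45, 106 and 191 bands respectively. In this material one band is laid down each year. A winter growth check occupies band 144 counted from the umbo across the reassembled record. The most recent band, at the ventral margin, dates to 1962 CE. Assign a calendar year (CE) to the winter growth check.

Total bands = 45 + 106 + 191 = 342.
The winter growth check sits at band 144 from the umbo, so 342 − 144 = 198 bands formed after it.
1962 − 198 = 1764 CE.

1764 CE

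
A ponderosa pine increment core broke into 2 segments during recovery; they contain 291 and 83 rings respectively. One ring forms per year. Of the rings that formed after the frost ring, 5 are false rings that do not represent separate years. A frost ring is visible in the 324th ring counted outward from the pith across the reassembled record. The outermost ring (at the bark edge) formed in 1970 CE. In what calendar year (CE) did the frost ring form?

Total rings = 291 + 83 = 374.
Between ring 324 and the bark edge there are 374 − 324 = 50 rings.
50 − 5 false = 45 true rings after the frost ring.
The ring at the bark edge is 1970 CE, so the frost ring dates to 1970 − 45 = 1925 CE.

1925 CE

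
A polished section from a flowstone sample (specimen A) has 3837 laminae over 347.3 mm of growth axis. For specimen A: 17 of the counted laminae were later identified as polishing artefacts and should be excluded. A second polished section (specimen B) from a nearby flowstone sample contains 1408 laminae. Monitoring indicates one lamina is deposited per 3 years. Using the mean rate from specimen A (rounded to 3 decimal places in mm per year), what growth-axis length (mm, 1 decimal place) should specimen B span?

126.7 mm

Specimen A: after corrections the count is 3837 − 17 = 3820 laminae.
Specimen A: 3820 laminae at 3 years each span 3820 × 3 = 11460 years.
A: 347.3 mm over 11460 years gives 347.3 / 11460 ≈ 0.030 mm/yr.
Specimen B: at 3 years per lamina, 1408 × 3 = 4224 years. For B, 0.030 mm/year × 4224 years = 126.7 mm.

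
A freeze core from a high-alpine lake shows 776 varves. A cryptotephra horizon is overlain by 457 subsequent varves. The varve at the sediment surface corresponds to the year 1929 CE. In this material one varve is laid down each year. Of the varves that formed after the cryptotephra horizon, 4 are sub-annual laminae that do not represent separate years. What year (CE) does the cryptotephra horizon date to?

1476 CE

457 varves post-date the cryptotephra horizon.
457 − 4 false = 453 true varves after the cryptotephra horizon.
Counting back 453 years from 1929 CE places the cryptotephra horizon in 1929 − 453 = 1476 CE.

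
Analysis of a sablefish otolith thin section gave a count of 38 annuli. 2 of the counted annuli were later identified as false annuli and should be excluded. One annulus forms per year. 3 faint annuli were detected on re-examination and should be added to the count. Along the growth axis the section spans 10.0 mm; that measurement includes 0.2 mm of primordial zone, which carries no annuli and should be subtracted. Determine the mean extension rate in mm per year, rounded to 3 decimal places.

After corrections the count is 38 − 2 + 3 = 39 annuli.
Removing the 0.2 mm offcut leaves 10.0 − 0.2 = 9.8 mm.
9.8 mm over 39 years gives 9.8 / 39 ≈ 0.251 mm per year.

0.251 mm per year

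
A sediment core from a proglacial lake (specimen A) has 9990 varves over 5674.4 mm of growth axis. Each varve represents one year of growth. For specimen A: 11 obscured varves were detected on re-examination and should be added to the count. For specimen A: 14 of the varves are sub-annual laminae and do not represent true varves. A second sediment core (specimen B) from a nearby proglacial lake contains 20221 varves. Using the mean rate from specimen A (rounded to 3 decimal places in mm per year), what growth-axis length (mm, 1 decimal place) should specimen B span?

11485.5 mm

Specimen A: after corrections the count is 9990 − 14 + 11 = 9987 varves.
A: 5674.4 mm over 9987 years gives 5674.4 / 9987 ≈ 0.568 mm/year.
B's length ≈ 0.568 × 20221 = 11485.5 mm.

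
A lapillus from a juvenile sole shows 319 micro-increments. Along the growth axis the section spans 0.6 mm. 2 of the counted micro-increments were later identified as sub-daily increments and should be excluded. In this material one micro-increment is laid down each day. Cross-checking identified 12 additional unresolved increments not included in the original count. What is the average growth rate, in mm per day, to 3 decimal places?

Correcting the raw count gives 319 − 2 + 12 = 329 true micro-increments.
Extension rate ≈ 0.6 / 329 = 0.002 mm per day.

0.002 mm per day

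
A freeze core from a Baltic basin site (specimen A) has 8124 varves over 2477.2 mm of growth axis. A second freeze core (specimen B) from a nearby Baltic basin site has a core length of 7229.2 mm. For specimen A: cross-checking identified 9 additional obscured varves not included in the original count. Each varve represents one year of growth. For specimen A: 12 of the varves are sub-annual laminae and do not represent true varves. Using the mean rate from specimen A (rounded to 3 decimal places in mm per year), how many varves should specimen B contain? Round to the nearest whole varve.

23702 varves

Specimen A: correcting the raw count gives 8124 − 12 + 9 = 8121 true varves.
A: Mean rate = 2477.2 mm / 8121 years ≈ 0.305 mm per year.
For B, 7229.2 / 0.305 = 23702.30 years ≈ 23702 varves.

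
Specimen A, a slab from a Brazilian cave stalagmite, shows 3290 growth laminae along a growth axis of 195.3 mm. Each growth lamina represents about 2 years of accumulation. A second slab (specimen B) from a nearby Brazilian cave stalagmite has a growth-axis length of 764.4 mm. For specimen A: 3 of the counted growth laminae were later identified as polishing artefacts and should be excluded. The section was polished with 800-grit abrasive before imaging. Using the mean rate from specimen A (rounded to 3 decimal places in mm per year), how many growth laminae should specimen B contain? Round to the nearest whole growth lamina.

12740 growth laminae

Specimen A: after corrections the count is 3290 − 3 = 3287 growth laminae.
Specimen A: at 2 years per growth lamina, 3287 × 2 = 6574 years.
A: Extension rate ≈ 195.3 / 6574 = 0.030 mm/yr.
B spans 764.4 / 0.030 = 25480.00 years; at 2 years per growth lamina that is 25480.00 / 2 ≈ 12740 growth laminae.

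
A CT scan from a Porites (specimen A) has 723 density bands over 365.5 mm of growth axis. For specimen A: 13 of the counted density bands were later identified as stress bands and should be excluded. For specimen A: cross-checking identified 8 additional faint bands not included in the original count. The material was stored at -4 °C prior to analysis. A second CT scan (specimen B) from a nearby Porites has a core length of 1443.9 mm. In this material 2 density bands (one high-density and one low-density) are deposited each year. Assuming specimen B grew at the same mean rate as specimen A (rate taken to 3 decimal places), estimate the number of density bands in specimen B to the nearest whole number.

Specimen A: after corrections the count is 723 − 13 + 8 = 718 density bands.
Specimen A: dividing by 2 density bands per year: 718 / 2 = 359 years.
A: 365.5 mm over 359 years gives 365.5 / 359 ≈ 1.018 mm/yr.
B spans 1443.9 / 1.018 = 1418.37 years; at 2 density bands per year that is 1418.37 × 2 ≈ 2837 density bands.

2837 density bands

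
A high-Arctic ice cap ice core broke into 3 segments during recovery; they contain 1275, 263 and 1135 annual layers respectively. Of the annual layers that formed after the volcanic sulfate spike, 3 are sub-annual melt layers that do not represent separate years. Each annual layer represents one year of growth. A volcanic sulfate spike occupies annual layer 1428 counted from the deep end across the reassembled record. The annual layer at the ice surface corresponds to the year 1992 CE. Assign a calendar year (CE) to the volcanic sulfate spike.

Total annual layers = 1275 + 263 + 1135 = 2673.
Between annual layer 1428 and the ice surface there are 2673 − 1428 = 1245 annual layers.
1245 − 3 false = 1242 true annual layers after the volcanic sulfate spike.
The annual layer at the ice surface is 1992 CE, so the volcanic sulfate spike dates to 1992 − 1242 = 750 CE.

750 CE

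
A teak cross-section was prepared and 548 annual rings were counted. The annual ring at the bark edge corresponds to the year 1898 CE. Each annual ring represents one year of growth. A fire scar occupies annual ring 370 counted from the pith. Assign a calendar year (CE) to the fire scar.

1720 CE

548 − 370 = 178 annual rings lie beyond the fire scar toward the bark edge.
The annual ring at the bark edge is 1898 CE, so the fire scar dates to 1898 − 178 = 1720 CE.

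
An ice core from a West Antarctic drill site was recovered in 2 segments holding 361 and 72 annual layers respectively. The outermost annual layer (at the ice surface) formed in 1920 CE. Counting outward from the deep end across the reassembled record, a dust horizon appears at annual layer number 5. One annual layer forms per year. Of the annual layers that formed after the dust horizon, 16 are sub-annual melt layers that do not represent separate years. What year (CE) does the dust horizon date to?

1508 CE

Total annual layers = 361 + 72 = 433.
The dust horizon sits at annual layer 5 from the deep end, so 433 − 5 = 428 annual layers formed after it.
Removing the 16 false annual layers leaves 428 − 16 = 412 true annual layers beyond the dust horizon.
Counting back 412 years from 1920 CE places the dust horizon in 1920 − 412 = 1508 CE.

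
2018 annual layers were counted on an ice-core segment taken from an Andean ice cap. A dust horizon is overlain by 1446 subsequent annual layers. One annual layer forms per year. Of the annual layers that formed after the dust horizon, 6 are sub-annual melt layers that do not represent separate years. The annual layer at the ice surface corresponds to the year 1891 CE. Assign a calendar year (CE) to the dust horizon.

451 CE

There are 1446 annual layers younger than the dust horizon.
Excluding 6 false annual layers: 1446 − 6 = 1440.
1891 − 1440 = 451 CE.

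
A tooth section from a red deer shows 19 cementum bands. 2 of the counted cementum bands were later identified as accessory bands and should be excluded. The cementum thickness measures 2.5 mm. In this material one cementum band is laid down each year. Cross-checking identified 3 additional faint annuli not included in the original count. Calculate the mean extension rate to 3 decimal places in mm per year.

0.125 mm per year

True cementum band count = 19 − 2 + 3 = 20.
2.5 mm over 20 years gives 2.5 / 20 ≈ 0.125 mm per year.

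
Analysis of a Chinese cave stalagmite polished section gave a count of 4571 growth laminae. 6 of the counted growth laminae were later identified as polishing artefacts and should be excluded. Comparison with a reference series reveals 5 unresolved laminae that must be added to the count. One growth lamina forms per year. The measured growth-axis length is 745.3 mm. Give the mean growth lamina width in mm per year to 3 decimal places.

0.163 mm per year

True growth lamina count = 4571 − 6 + 5 = 4570.
Mean rate = 745.3 mm / 4570 years ≈ 0.163 mm per year.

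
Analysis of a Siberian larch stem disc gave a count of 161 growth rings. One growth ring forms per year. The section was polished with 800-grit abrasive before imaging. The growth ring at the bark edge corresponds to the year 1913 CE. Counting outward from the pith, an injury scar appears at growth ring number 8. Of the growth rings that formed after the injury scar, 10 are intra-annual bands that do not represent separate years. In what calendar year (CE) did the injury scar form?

1770 CE

161 − 8 = 153 growth rings lie beyond the injury scar toward the bark edge.
Excluding 10 false growth rings: 153 − 10 = 143.
1913 − 143 = 1770 CE.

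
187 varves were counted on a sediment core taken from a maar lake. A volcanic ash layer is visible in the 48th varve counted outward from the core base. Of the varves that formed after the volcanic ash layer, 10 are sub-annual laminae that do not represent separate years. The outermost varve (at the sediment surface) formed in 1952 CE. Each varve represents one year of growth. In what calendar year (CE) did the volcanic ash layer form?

1823 CE

The volcanic ash layer sits at varve 48 from the core base, so 187 − 48 = 139 varves formed after it.
Excluding 10 false varves: 139 − 10 = 129.
Counting back 129 years from 1952 CE places the volcanic ash layer in 1952 − 129 = 1823 CE.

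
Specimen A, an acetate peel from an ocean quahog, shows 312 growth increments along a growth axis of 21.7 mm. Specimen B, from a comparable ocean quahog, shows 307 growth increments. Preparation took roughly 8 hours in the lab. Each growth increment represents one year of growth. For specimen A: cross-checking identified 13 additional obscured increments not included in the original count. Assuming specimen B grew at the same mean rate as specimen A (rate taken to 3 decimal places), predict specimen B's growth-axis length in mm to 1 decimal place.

Specimen A: correcting the raw count gives 312 + 13 = 325 true growth increments.
A: Mean rate = 21.7 mm / 325 years ≈ 0.067 mm per year.
B's length ≈ 0.067 × 307 = 20.6 mm.

20.6 mm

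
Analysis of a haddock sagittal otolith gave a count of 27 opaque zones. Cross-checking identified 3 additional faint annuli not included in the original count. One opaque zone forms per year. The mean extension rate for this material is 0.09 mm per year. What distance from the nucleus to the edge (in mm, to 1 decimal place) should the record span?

2.7 mm

Adjusted count: 27 + 3 = 30 opaque zones.
Predicted length = 0.09 mm/year × 30 years = 2.7 mm.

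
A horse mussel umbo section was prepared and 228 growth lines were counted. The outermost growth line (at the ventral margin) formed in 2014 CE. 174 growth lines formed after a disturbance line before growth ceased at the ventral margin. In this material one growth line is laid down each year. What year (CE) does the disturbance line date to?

1840 CE

174 growth lines post-date the disturbance line.
Counting back 174 years from 2014 CE places the disturbance line in 2014 − 174 = 1840 CE.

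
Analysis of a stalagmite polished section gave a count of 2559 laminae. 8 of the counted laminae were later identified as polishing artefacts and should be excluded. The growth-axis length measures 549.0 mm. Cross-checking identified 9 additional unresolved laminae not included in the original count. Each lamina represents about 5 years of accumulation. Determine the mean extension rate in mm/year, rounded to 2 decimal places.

After corrections the count is 2559 − 8 + 9 = 2560 laminae.
2560 laminae at 5 years each span 2560 × 5 = 12800 years.
Extension rate ≈ 549.0 / 12800 = 0.04 mm/year.

0.04 mm/year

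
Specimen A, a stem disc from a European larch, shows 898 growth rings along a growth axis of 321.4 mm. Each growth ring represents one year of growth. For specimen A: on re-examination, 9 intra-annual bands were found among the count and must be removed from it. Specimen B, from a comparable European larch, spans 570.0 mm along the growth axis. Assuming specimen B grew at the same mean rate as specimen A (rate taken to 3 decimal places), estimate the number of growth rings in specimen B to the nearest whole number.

1575 growth rings

Specimen A: after corrections the count is 898 − 9 = 889 growth rings.
A: 321.4 mm over 889 years gives 321.4 / 889 ≈ 0.362 mm/yr.
B spans 570.0 / 0.362 = 1574.59 years ≈ 1575 growth rings.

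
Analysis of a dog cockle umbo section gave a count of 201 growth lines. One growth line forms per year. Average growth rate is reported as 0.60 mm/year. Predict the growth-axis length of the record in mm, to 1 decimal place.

120.6 mm

The record spans 201 years at 0.60 mm per year.
Length ≈ 0.60 × 201 = 120.6 mm.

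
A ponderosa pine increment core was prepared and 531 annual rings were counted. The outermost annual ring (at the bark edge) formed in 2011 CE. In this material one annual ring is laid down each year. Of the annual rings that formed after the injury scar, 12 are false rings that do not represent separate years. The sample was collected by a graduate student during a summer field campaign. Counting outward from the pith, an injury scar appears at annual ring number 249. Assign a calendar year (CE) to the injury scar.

1741 CE

531 − 249 = 282 annual rings lie beyond the injury scar toward the bark edge.
Removing the 12 false annual rings leaves 282 − 12 = 270 true annual rings beyond the injury scar.
2011 − 270 = 1741 CE.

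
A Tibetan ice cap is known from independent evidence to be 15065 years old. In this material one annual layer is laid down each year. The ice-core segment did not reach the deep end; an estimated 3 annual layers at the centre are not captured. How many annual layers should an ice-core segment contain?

15062 annual layers

Expected annual layers over 15065 years: 15065.
Less the 3 uncaptured annual layers: 15065 − 3 = 15062.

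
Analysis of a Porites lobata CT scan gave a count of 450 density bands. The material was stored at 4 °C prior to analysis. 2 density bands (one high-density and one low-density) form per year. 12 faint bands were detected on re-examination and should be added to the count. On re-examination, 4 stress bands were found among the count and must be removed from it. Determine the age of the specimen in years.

Correcting the raw count gives 450 − 4 + 12 = 458 true density bands.
Dividing by 2 density bands per year: 458 / 2 = 229 years.

229 yr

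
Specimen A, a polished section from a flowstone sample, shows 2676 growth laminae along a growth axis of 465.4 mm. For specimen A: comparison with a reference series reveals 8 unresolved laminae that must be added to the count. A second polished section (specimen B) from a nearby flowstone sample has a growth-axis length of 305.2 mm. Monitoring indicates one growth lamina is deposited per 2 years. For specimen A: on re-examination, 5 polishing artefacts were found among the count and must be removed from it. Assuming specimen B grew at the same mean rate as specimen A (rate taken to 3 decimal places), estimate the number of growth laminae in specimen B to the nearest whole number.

Specimen A: after corrections the count is 2676 − 5 + 8 = 2679 growth laminae.
Specimen A: at 2 years per growth lamina, 2679 × 2 = 5358 years.
A: 465.4 mm over 5358 years gives 465.4 / 5358 ≈ 0.087 mm per year.
Specimen B: 305.2 mm / 0.087 mm per year = 3508.05 years; at 2 years per growth lamina that is 3508.05 / 2 ≈ 1754 growth laminae.

1754 growth laminae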